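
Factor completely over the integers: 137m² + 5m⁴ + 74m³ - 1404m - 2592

By the rational root theorem, m = 4 is a root, so (m - 4) divides it; the quotient is 5m³ + 94m² + 513m + 648.
Next, m = -9 is a root, so (m + 9) divides it; the quotient is 5m² + 49m + 72.
The remaining quadratic factors as (m + 8)(5m + 9).

(5m + 9)(m + 8)(m + 9)(m - 4)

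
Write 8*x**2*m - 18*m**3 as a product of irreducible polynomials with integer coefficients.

Pull out the common factor 2*m; 4*x**2 - 9*m**2 is a difference of squares.

2*m*(2*x - 3*m)*(2*x + 3*m)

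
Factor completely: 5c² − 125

Factor out 5, leaving c² − 25, which is a difference of two squares.

5(c + 5)(c − 5)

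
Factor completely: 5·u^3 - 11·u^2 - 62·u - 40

Among the possible rational roots, u = -2 is a root, so (u + 2) divides it; the quotient is 5·u^2 - 21·u - 20.
The remaining quadratic factors as (u - 5)(5·u + 4).

(5·u + 4)·(u + 2)·(u - 5)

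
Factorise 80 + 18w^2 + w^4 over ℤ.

(w^2 + 10)(w^2 + 8)

Substitute u = w^2 to get a quadratic in u, then factor.
w^2 + 10 is irreducible over ℤ (always positive, so no real roots).
w^2 + 8 is irreducible over ℤ (always positive, so no real roots).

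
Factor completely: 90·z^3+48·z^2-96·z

6·z·(3·z+4)·(5·z-4)

Pull out the common factor 6·z, then factor the remaining trinomial.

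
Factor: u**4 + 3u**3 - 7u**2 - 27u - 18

(u + 1)(u + 2)(u + 3)(u - 3)

Testing divisors of the constant over divisors of the leading coefficient, u = -3 is a root, so (u + 3) is a factor; dividing leaves u**3 - 7u - 6.
Continuing, u = 3 is a root, so (u - 3) is a factor; dividing leaves u**2 + 3u + 2.
The remaining quadratic factors as (u + 1)(u + 2).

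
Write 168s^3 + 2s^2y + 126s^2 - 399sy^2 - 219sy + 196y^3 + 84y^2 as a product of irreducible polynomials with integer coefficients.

Group: 4s(42s^2 - 73sy + 28y^2) + (7y + 3)(42s^2 - 73sy + 28y^2); both groups contain (42s^2 - 73sy + 28y^2), so (4s + 7y + 3) is a factor with cofactor 42s^2 - 73sy + 28y^2.
The cofactor groups again: 42s^2 - 73sy + 28y^2 = 6s(7s - 4y) - 7y(7s - 4y); both groups contain (7s - 4y), giving (6s - 7y)(7s - 4y).

(4s + 7y + 3)(6s - 7y)(7s - 4y)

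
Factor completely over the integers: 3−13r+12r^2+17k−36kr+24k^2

(3k−3r+1)(8k−4r+3)

Group: 3k(8k−4r+3) + (−3r+1)(8k−4r+3); both groups contain (8k−4r+3).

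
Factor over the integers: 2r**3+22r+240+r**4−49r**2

(r+2)(r+8)(r−3)(r−5)

Trying the rational-root candidates, r = 3 is a root, so (r−3) divides it; the quotient is r**3+5r**2−34r−80.
Then r = −8 is a root, so (r+8) is a factor; dividing leaves r**2−3r−10.
The remaining quadratic factors as (r−5)(r+2).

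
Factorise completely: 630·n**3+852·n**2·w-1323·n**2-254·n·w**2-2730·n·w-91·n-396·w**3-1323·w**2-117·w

(15·n+11·w+1)·(6·n-4·w-13)·(7·n+9·w)

Group: 6·n·(105·n**2+212·n·w+7·n+99·w**2+9·w) + (-4·w-13)·(105·n**2+212·n·w+7·n+99·w**2+9·w); both groups contain (105·n**2+212·n·w+7·n+99·w**2+9·w), so (6·n-4·w-13) is a factor with cofactor 105·n**2+212·n·w+7·n+99·w**2+9·w.
The cofactor groups again: 105·n**2+212·n·w+7·n+99·w**2+9·w = 7·n·(15·n+11·w+1) + 9·w·(15·n+11·w+1); both groups contain (15·n+11·w+1), giving (7·n+9·w)·(15·n+11·w+1).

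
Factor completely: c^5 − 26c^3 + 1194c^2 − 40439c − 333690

(c + 14)(c + 7)(c − 15)(c^2 − 6c + 227)

Trying the rational-root candidates, c = 15 is a root, so (c − 15) is a factor; dividing leaves c^4 + 15c^3 + 199c^2 + 4179c + 22246.
Next, c = −7 is a root, giving the factor (c + 7) and quotient c^3 + 8c^2 + 143c + 3178.
Next, c = −14 is a root, so (c + 14) divides it; the quotient is c^2 − 6c + 227.
The quadratic c^2 − 6c + 227 has discriminant −872 < 0 and is irreducible over ℤ.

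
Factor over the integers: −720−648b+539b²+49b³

(7b+5)(7b−12)(b+12)

Among the possible rational roots, b = −12 is a root, giving the factor (b+12) and quotient 49b²−49b−60.
The remaining quadratic factors as (7b+5)(7b−12).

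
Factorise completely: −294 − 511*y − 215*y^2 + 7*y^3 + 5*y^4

Testing divisors of the constant over divisors of the leading coefficient, y = −6 is a root, so (y + 6) divides it; the quotient is 5*y^3 − 23*y^2 − 77*y − 49.
Next, y = −7/5 is a root, so (5*y + 7) divides it; the quotient is y^2 − 6*y − 7.
The remaining quadratic factors as (y − 7)(y + 1).

(5*y + 7)*(y + 1)*(y + 6)*(y − 7)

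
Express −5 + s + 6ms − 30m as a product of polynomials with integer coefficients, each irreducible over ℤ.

(6m + 1)(s − 5)

Group as (6ms − 30m) + (s − 5) = 6m(s − 5) + (s − 5).
Both groups share the factor (s − 5).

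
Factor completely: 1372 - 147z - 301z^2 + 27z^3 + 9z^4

(3z + 7)(3z - 7)(z + 7)(z - 4)

Trying the rational-root candidates, z = 7/3 is a root, giving the factor (3z - 7) and quotient 3z^3 + 16z^2 - 63z - 196.
Next, z = 4 is a root, giving the factor (z - 4) and quotient 3z^2 + 28z + 49.
The remaining quadratic factors as (z + 7)(3z + 7).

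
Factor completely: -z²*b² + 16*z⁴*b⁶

b²*z²*(4*z*b² + 1)*(4*z*b² - 1)

Pull out the common factor z²*b², leaving 16*z²*b⁴ - 1.
Recognize a difference of squares with the parts 4*z*b² and 1.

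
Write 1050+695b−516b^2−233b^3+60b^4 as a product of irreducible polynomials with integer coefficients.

(3b+5)(4b−7)(5b+6)(b−5)

By the rational root theorem, b = −5/3 is a root, so (3b+5) divides it; the quotient is 20b^3−111b^2+13b+210.
Continuing, b = 5 is a root, so (b−5) divides it; the quotient is 20b^2−11b−42.
The remaining quadratic factors as (5b+6)(4b−7).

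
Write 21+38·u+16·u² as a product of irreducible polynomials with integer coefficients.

(2·u+3)·(8·u+7)

Need a pair with product 16·21 = 336 and sum 38: that's 24 and 14.
Split the middle term: 16·u²+24·u + 14·u+21 = 8·u·(2·u+3) + 7·(2·u+3).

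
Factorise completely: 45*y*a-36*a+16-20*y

Group as (45*y*a-20*y) + (-36*a+16) = 5*y*(9*a-4) - 4*(9*a-4).
Both groups share the factor (9*a-4).

(5*y-4)*(9*a-4)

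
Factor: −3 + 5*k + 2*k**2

Need a pair with product 2·(−3) = −6 and sum 5: that's 6 and −1.
Split the middle term: 2*k**2 + 6*k − k − 3 = 2*k*(k + 3) − (k + 3).

(2*k − 1)*(k + 3)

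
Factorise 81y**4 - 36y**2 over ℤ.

9y**2(3y + 2)(3y - 2)

Factor out 9y**2, leaving 9y**2 - 4, which is a difference of two squares.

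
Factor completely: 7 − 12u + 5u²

(5u − 7)(u − 1)

Need a pair with product 5·7 = 35 and sum −12: that's −5 and −7.
Split the middle term: 5u² − 5u − 7u + 7 = 5u(u − 1) − 7(u − 1).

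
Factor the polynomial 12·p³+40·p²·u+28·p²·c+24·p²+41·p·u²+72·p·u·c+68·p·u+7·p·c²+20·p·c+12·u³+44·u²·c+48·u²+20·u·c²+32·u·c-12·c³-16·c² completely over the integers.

Group: 2·p·(6·p²+11·p·u+17·p·c+12·p+4·u²+16·u·c+16·u+12·c²+16·c) + (3·u-c)·(6·p²+11·p·u+17·p·c+12·p+4·u²+16·u·c+16·u+12·c²+16·c); both groups contain (6·p²+11·p·u+17·p·c+12·p+4·u²+16·u·c+16·u+12·c²+16·c), so (2·p+3·u-c) is a factor with cofactor 6·p²+11·p·u+17·p·c+12·p+4·u²+16·u·c+16·u+12·c²+16·c.
The cofactor groups again: 6·p²+11·p·u+17·p·c+12·p+4·u²+16·u·c+16·u+12·c²+16·c = 2·p·(3·p+4·u+4·c) + (u+3·c+4)·(3·p+4·u+4·c); both groups contain (3·p+4·u+4·c), giving (2·p+u+3·c+4)·(3·p+4·u+4·c).

(2·p+3·u-c)·(2·p+u+3·c+4)·(3·p+4·u+4·c)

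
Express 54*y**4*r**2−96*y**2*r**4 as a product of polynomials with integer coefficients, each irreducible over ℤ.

Factor out 6*y**2*r**2, leaving 9*y**2−16*r**2, which is a difference of two squares.

6*r**2*y**2*(3*y−4*r)*(3*y+4*r)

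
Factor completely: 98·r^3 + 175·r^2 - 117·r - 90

By the rational root theorem, r = -1/2 is a root, so (2·r + 1) is a factor; dividing leaves 49·r^2 + 63·r - 90.
The remaining quadratic factors as (7·r - 6)(7·r + 15).

(2·r + 1)·(7·r + 15)·(7·r - 6)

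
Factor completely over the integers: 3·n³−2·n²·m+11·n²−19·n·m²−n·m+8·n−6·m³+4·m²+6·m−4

Group: n·(3·n²+7·n·m+5·n+2·m²−2) + (−3·m+2)·(3·n²+7·n·m+5·n+2·m²−2); both groups contain (3·n²+7·n·m+5·n+2·m²−2), so (n−3·m+2) is a factor with cofactor 3·n²+7·n·m+5·n+2·m²−2.
The cofactor groups again: 3·n²+7·n·m+5·n+2·m²−2 = n·(3·n+m−1) + (2·m+2)·(3·n+m−1); both groups contain (3·n+m−1), giving (n+2·m+2)·(3·n+m−1).

(n−3·m+2)·(n+2·m+2)·(3·n+m−1)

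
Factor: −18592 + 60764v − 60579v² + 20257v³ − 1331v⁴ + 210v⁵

(5v − 8)(6v − 7)(7v − 4)(v² − 3v + 83)

Testing divisors of the constant over divisors of the leading coefficient, v = 8/5 is a root, so (5v − 8) divides it; the quotient is 42v⁴ − 199v³ + 3733v² − 6143v + 2324.
Continuing, v = 7/6 is a root, so (6v − 7) is a factor; dividing leaves 7v³ − 25v² + 593v − 332.
Then v = 4/7 is a root, so (7v − 4) is a factor; dividing leaves v² − 3v + 83.
The quadratic v² − 3v + 83 has discriminant −323 < 0 and is irreducible over ℤ.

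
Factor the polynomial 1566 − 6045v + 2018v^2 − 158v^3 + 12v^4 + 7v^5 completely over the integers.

(7v − 2)(v + 9)(v − 3)(v^2 − 4v + 29)

Among the possible rational roots, v = 3 is a root, so (v − 3) divides it; the quotient is 7v^4 + 33v^3 − 59v^2 + 1841v − 522.
Then v = 2/7 is a root, so (7v − 2) is a factor; dividing leaves v^3 + 5v^2 − 7v + 261.
Continuing, v = −9 is a root, so (v + 9) divides it; the quotient is v^2 − 4v + 29.
The quadratic v^2 − 4v + 29 has discriminant −100 < 0 and is irreducible over ℤ.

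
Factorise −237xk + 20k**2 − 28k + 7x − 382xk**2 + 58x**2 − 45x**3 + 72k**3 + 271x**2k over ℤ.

−(9x − 2k + 1)(x − 4k)(5x − 9k − 7)

Group: 9x(−5x**2 + 29xk + 7x − 36k**2 − 28k) + (−2k + 1)(−5x**2 + 29xk + 7x − 36k**2 − 28k); both groups contain (−5x**2 + 29xk + 7x − 36k**2 − 28k), so (9x − 2k + 1) is a factor with cofactor −5x**2 + 29xk + 7x − 36k**2 − 28k.
The cofactor groups again: −5x**2 + 29xk + 7x − 36k**2 − 28k = −5x(x − 4k) + (9k + 7)(x − 4k); both groups contain (x − 4k), giving −(5x − 9k − 7)(x − 4k).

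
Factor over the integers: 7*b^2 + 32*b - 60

Need a pair with product 7·(-60) = -420 and sum 32: that's 42 and -10.
Split the middle term: 7*b^2 + 42*b - 10*b - 60 = 7*b*(b + 6) - 10*(b + 6).

(7*b - 10)*(b + 6)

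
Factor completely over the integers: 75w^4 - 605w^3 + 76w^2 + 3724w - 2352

By the rational root theorem, w = 2/3 is a root, so (3w - 2) is a factor; dividing leaves 25w^3 - 185w^2 - 98w + 1176.
Then w = 14/5 is a root, so (5w - 14) divides it; the quotient is 5w^2 - 23w - 84.
The remaining quadratic factors as (w - 7)(5w + 12).

(3w - 2)(5w + 12)(5w - 14)(w - 7)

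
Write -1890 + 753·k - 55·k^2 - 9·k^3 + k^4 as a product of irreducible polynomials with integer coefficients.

(k + 9)·(k - 5)·(k - 6)·(k - 7)

Among the possible rational roots, k = 5 is a root, so (k - 5) is a factor; dividing leaves k^3 - 4·k^2 - 75·k + 378.
Then k = -9 is a root, so (k + 9) divides it; the quotient is k^2 - 13·k + 42.
The remaining quadratic factors as (k - 6)(k - 7).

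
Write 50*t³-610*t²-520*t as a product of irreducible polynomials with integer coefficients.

10*t*(5*t+4)*(t-13)

Pull out the common factor 10*t, then factor the remaining trinomial.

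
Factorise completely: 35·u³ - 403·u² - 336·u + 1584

(5·u + 11)·(7·u - 12)·(u - 12)

Testing divisors of the constant over divisors of the leading coefficient, u = 12/7 is a root, so (7·u - 12) is a factor; dividing leaves 5·u² - 49·u - 132.
The remaining quadratic factors as (5·u + 11)(u - 12).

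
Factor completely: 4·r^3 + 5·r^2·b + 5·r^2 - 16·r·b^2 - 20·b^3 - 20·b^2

(r - 2·b)·(r + 2·b)·(4·r + 5·b + 5)

Group: r·(4·r^2 - 3·r·b + 5·r - 10·b^2 - 10·b) + 2·b·(4·r^2 - 3·r·b + 5·r - 10·b^2 - 10·b); both groups contain (4·r^2 - 3·r·b + 5·r - 10·b^2 - 10·b), so (r + 2·b) is a factor with cofactor 4·r^2 - 3·r·b + 5·r - 10·b^2 - 10·b.
The cofactor groups again: 4·r^2 - 3·r·b + 5·r - 10·b^2 - 10·b = 4·r·(r - 2·b) + (5·b + 5)·(r - 2·b); both groups contain (r - 2·b), giving (4·r + 5·b + 5)·(r - 2·b).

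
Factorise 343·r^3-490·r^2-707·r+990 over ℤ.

Among the possible rational roots, r = 9/7 is a root, giving the factor (7·r-9) and quotient 49·r^2-7·r-110.
The remaining quadratic factors as (7·r-11)(7·r+10).

(7·r+10)·(7·r-11)·(7·r-9)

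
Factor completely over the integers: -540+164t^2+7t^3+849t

By the rational root theorem, t = -15 is a root, so (t+15) divides it; the quotient is 7t^2+59t-36.
The remaining quadratic factors as (7t-4)(t+9).

(7t-4)(t+15)(t+9)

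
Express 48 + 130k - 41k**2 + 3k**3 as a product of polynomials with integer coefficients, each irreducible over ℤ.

(3k + 1)(k - 6)(k - 8)

Testing divisors of the constant over divisors of the leading coefficient, k = -1/3 is a root, so (3k + 1) divides it; the quotient is k**2 - 14k + 48.
The remaining quadratic factors as (k - 6)(k - 8).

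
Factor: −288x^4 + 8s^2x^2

Every term has a factor of 8x^2. Then s^2 − 36x^2 = (s)² − (6x)².

8x^2(s + 6x)(s − 6x)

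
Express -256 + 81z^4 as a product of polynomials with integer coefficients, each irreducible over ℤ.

(3z + 4)(3z - 4)(9z^2 + 16)

Write as (9z^2)² − (16)², then factor 9z^2 - 16 once more.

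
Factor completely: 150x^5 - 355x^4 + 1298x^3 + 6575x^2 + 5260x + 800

Among the possible rational roots, x = -8/5 is a root, so (5x + 8) divides it; the quotient is 30x^4 - 119x^3 + 450x^2 + 595x + 100.
Then x = -1/5 is a root, so (5x + 1) is a factor; dividing leaves 6x^3 - 25x^2 + 95x + 100.
Next, x = -5/6 is a root, giving the factor (6x + 5) and quotient x^2 - 5x + 20.
The quadratic x^2 - 5x + 20 has discriminant -55 < 0 and is irreducible over ℤ.

(5x + 1)(5x + 8)(6x + 5)(x^2 - 5x + 20)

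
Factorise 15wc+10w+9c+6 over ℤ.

Group as (15wc+10w) + (9c+6) = 5w(3c+2) + 3(3c+2).
Both groups share the factor (3c+2).

(3c+2)(5w+3)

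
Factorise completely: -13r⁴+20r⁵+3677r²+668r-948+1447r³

Testing divisors of the constant over divisors of the leading coefficient, r = -2 is a root, so (r+2) is a factor; dividing leaves 20r⁴-53r³+1553r²+571r-474.
Continuing, r = 2/5 is a root, giving the factor (5r-2) and quotient 4r³-9r²+307r+237.
Then r = -3/4 is a root, so (4r+3) is a factor; dividing leaves r²-3r+79.
The quadratic r²-3r+79 has discriminant -307 < 0 and is irreducible over ℤ.

(4r+3)(5r-2)(r+2)(r²-3r+79)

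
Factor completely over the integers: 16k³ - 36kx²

4k(2k + 3x)(2k - 3x)

Pull out the common factor 4k; 4k² - 9x² is a difference of squares.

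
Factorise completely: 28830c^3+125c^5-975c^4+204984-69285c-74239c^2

By the rational root theorem, c = 9/5 is a root, so (5c-9) divides it; the quotient is 25c^4-150c^3+5496c^2-4955c-22776.
Then c = -8/5 is a root, giving the factor (5c+8) and quotient 5c^3-38c^2+1160c-2847.
Next, c = 13/5 is a root, giving the factor (5c-13) and quotient c^2-5c+219.
The quadratic c^2-5c+219 has discriminant -851 < 0 and is irreducible over ℤ.

(5c+8)(5c-13)(5c-9)(c^2-5c+219)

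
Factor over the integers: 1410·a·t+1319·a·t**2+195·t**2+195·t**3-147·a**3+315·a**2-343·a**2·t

-(3·a+13·t)·(7·a+t)·(7·a-15·t-15)

Group: 3·a·(-49·a**2+98·a·t+105·a+15·t**2+15·t) + 13·t·(-49·a**2+98·a·t+105·a+15·t**2+15·t); both groups contain (-49·a**2+98·a·t+105·a+15·t**2+15·t), so (3·a+13·t) is a factor with cofactor -49·a**2+98·a·t+105·a+15·t**2+15·t.
The cofactor groups again: -49·a**2+98·a·t+105·a+15·t**2+15·t = -7·a·(7·a+t) + (15·t+15)·(7·a+t); both groups contain (7·a+t), giving -(7·a-15·t-15)·(7·a+t).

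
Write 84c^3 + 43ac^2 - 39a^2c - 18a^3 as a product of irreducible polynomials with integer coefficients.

Group: 3a(-6a^2 + ac + 12c^2) + 7c(-6a^2 + ac + 12c^2); both groups contain (-6a^2 + ac + 12c^2), so (3a + 7c) is a factor with cofactor -6a^2 + ac + 12c^2.
The cofactor groups again: -6a^2 + ac + 12c^2 = -2a(3a + 4c) + 3c(3a + 4c); both groups contain (3a + 4c), giving -(2a - 3c)(3a + 4c).

-(2a - 3c)(3a + 4c)(3a + 7c)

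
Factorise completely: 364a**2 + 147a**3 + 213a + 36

By the rational root theorem, a = −12/7 is a root, so (7a + 12) divides it; the quotient is 21a**2 + 16a + 3.
The remaining quadratic factors as (7a + 3)(3a + 1).

(3a + 1)(7a + 12)(7a + 3)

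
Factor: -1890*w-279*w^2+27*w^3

Pull out the common factor 9*w, then factor the remaining trinomial.

9*w*(3*w+14)*(w-15)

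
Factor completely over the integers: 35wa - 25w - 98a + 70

(5w - 14)(7a - 5)

Group as (35wa - 25w) + (-98a + 70) = 5w(7a - 5) - 14(7a - 5).
Both groups share the factor (7a - 5).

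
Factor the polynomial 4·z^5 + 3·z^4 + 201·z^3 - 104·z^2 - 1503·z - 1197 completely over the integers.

Trying the rational-root candidates, z = -1 is a root, giving the factor (z + 1) and quotient 4·z^4 - z^3 + 202·z^2 - 306·z - 1197.
Continuing, z = 3 is a root, so (z - 3) is a factor; dividing leaves 4·z^3 + 11·z^2 + 235·z + 399.
Continuing, z = -7/4 is a root, giving the factor (4·z + 7) and quotient z^2 + z + 57.
The quadratic z^2 + z + 57 has discriminant -227 < 0 and is irreducible over ℤ.

(4·z + 7)·(z + 1)·(z - 3)·(z^2 + z + 57)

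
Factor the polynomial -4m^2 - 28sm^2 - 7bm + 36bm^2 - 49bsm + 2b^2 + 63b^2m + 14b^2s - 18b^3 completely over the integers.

-(2b + m)(9b - 7s - 1)(b - 4m)

Group: 9b(-2b^2 + 7bm + 4m^2) + (-7s - 1)(-2b^2 + 7bm + 4m^2); both groups contain (-2b^2 + 7bm + 4m^2), so (9b - 7s - 1) is a factor with cofactor -2b^2 + 7bm + 4m^2.
The cofactor groups again: -2b^2 + 7bm + 4m^2 = -2b(b - 4m) - m(b - 4m); both groups contain (b - 4m), giving -(2b + m)(b - 4m).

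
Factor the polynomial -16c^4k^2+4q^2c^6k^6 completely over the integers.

Pull out the common factor 4c^4k^2, leaving q^2c^2k^4-4.
Recognize a difference of squares with the parts qck^2 and 2.

4c^4k^2(qck^2+2)(qck^2-2)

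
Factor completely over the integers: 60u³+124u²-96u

Pull out the common factor 4u, then factor the remaining trinomial.

4u(3u+8)(5u-3)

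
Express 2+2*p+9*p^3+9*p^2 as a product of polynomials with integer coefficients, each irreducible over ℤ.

(p+1)*(9*p^2+2)

Group as (9*p^3+2*p) + (9*p^2+2) = p*(9*p^2+2) + (9*p^2+2).
Both groups share the factor (9*p^2+2).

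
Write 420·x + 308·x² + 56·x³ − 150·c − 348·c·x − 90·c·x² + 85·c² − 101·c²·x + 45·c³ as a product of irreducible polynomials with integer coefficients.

Group: c·(45·c² − 146·c·x − 50·c + 56·x² + 140·x) + (x + 3)·(45·c² − 146·c·x − 50·c + 56·x² + 140·x); both groups contain (45·c² − 146·c·x − 50·c + 56·x² + 140·x), so (c + x + 3) is a factor with cofactor 45·c² − 146·c·x − 50·c + 56·x² + 140·x.
The cofactor groups again: 45·c² − 146·c·x − 50·c + 56·x² + 140·x = 5·c·(9·c − 4·x − 10) − 14·x·(9·c − 4·x − 10); both groups contain (9·c − 4·x − 10), giving (5·c − 14·x)·(9·c − 4·x − 10).

(5·c − 14·x)·(9·c − 4·x − 10)·(c + x + 3)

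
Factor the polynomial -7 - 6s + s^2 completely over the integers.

Two integers with product -7 and sum -6 are 1 and -7.

(s + 1)(s - 7)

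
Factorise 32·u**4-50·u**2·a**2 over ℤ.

Factor out 2·u**2, leaving 16·u**2-25·a**2, which is a difference of two squares.

2·u**2·(4·u-5·a)·(4·u+5·a)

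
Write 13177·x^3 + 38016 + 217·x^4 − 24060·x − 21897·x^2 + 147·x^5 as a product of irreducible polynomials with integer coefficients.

Testing divisors of the constant over divisors of the leading coefficient, x = 9/7 is a root, so (7·x − 9) is a factor; dividing leaves 21·x^4 + 58·x^3 + 1957·x^2 − 612·x − 4224.
Next, x = 11/7 is a root, so (7·x − 11) is a factor; dividing leaves 3·x^3 + 13·x^2 + 300·x + 384.
Then x = −4/3 is a root, giving the factor (3·x + 4) and quotient x^2 + 3·x + 96.
The quadratic x^2 + 3·x + 96 has discriminant −375 < 0 and is irreducible over ℤ.

(3·x + 4)·(7·x − 11)·(7·x − 9)·(x^2 + 3·x + 96)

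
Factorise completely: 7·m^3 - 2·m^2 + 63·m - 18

Group as (7·m^3 + 63·m) + (-2·m^2 - 18) = 7·m·(m^2 + 9) - 2·(m^2 + 9).
Both groups share the factor (m^2 + 9).

(7·m - 2)·(m^2 + 9)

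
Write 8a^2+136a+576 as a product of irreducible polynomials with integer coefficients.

Pull out the common factor 8, then factor the remaining trinomial.

8(a+8)(a+9)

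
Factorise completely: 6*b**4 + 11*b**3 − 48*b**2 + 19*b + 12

Trying the rational-root candidates, b = −4 is a root, giving the factor (b + 4) and quotient 6*b**3 − 13*b**2 + 4*b + 3.
Continuing, b = 1 is a root, so (b − 1) is a factor; dividing leaves 6*b**2 − 7*b − 3.
The remaining quadratic factors as (3*b + 1)(2*b − 3).

(2*b − 3)*(3*b + 1)*(b + 4)*(b − 1)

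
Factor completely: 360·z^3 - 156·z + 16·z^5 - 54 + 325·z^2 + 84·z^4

By the rational root theorem, z = -3/2 is a root, giving the factor (2·z + 3) and quotient 8·z^4 + 30·z^3 + 135·z^2 - 40·z - 18.
Next, z = 1/2 is a root, giving the factor (2·z - 1) and quotient 4·z^3 + 17·z^2 + 76·z + 18.
Then z = -1/4 is a root, giving the factor (4·z + 1) and quotient z^2 + 4·z + 18.
The quadratic z^2 + 4·z + 18 has discriminant -56 < 0 and is irreducible over ℤ.

(2·z + 3)·(2·z - 1)·(4·z + 1)·(z^2 + 4·z + 18)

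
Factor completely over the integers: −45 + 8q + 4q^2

Need a pair with product 4·(−45) = −180 and sum 8: that's 18 and −10.
Split the middle term: 4q^2 + 18q − 10q − 45 = 2q(2q + 9) − 5(2q + 9).

(2q + 9)(2q − 5)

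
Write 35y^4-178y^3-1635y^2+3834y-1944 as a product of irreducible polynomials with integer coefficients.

(5y-4)(7y-9)(y+6)(y-9)

Testing divisors of the constant over divisors of the leading coefficient, y = 9 is a root, giving the factor (y-9) and quotient 35y^3+137y^2-402y+216.
Continuing, y = 4/5 is a root, so (5y-4) is a factor; dividing leaves 7y^2+33y-54.
The remaining quadratic factors as (y+6)(7y-9).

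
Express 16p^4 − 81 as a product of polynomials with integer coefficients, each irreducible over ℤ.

(2p + 3)(2p − 3)(4p^2 + 9)

(2p)⁴ − (3)⁴ = ((2p)² − (3)²)((2p)² + (3)²); the first factor splits again, the second (4p^2 + 9) is irreducible.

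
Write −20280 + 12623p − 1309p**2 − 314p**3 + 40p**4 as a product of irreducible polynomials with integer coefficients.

Testing divisors of the constant over divisors of the leading coefficient, p = −13/2 is a root, so (2p + 13) is a factor; dividing leaves 20p**3 − 287p**2 + 1211p − 1560.
Then p = 8 is a root, giving the factor (p − 8) and quotient 20p**2 − 127p + 195.
The remaining quadratic factors as (4p − 15)(5p − 13).

(2p + 13)(4p − 15)(5p − 13)(p − 8)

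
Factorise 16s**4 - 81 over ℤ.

Write as (4s**2)² − (9)², then factor 4s**2 - 9 once more.

(2s + 3)(2s - 3)(4s**2 + 9)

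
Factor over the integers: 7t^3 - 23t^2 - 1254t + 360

(7t - 2)(t + 12)(t - 15)

Among the possible rational roots, t = -12 is a root, so (t + 12) divides it; the quotient is 7t^2 - 107t + 30.
The remaining quadratic factors as (7t - 2)(t - 15).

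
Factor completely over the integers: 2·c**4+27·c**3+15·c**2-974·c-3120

Among the possible rational roots, c = -8 is a root, giving the factor (c+8) and quotient 2·c**3+11·c**2-73·c-390.
Then c = -5 is a root, so (c+5) divides it; the quotient is 2·c**2+c-78.
The remaining quadratic factors as (c-6)(2·c+13).

(2·c+13)·(c+5)·(c+8)·(c-6)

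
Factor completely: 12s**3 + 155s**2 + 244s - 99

(3s - 1)(4s + 9)(s + 11)

Testing divisors of the constant over divisors of the leading coefficient, s = -11 is a root, so (s + 11) divides it; the quotient is 12s**2 + 23s - 9.
The remaining quadratic factors as (4s + 9)(3s - 1).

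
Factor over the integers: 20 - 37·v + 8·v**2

Need a pair with product 8·20 = 160 and sum -37: that's -5 and -32.
Split the middle term: 8·v**2 - 5·v - 32·v + 20 = v·(8·v - 5) - 4·(8·v - 5).

(8·v - 5)·(v - 4)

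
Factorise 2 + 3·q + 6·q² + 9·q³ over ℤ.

Group as (9·q³ + 3·q) + (6·q² + 2) = 3·q·(3·q² + 1) + 2·(3·q² + 1).
Both groups share the factor (3·q² + 1).

(3·q + 2)·(3·q² + 1)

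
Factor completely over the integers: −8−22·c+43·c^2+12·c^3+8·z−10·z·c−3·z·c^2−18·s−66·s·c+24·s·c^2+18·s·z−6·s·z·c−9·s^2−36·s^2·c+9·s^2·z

(3·s−3·c+2)·(z−4·c−1)·(3·s+c+4)

Group: 3·s·(3·s·z−12·s·c−3·s+z·c+4·z−4·c^2−17·c−4) + (−3·c+2)·(3·s·z−12·s·c−3·s+z·c+4·z−4·c^2−17·c−4); both groups contain (3·s·z−12·s·c−3·s+z·c+4·z−4·c^2−17·c−4), so (3·s−3·c+2) is a factor with cofactor 3·s·z−12·s·c−3·s+z·c+4·z−4·c^2−17·c−4.
The cofactor groups again: 3·s·z−12·s·c−3·s+z·c+4·z−4·c^2−17·c−4 = z·(3·s+c+4) + (−4·c−1)·(3·s+c+4); both groups contain (3·s+c+4), giving (z−4·c−1)·(3·s+c+4).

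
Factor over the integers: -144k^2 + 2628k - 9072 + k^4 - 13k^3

(k + 14)(k - 12)(k - 6)(k - 9)

Trying the rational-root candidates, k = 6 is a root, so (k - 6) divides it; the quotient is k^3 - 7k^2 - 186k + 1512.
Continuing, k = 9 is a root, so (k - 9) is a factor; dividing leaves k^2 + 2k - 168.
The remaining quadratic factors as (k - 12)(k + 14).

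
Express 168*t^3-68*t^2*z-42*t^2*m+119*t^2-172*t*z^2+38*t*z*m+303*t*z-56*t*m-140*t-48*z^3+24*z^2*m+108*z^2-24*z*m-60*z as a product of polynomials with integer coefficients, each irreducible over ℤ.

(8*t+4*z-2*m-5)*(3*t-4*z+4)*(7*t+3*z)

Group: 8*t*(21*t^2-19*t*z+28*t-12*z^2+12*z) + (4*z-2*m-5)*(21*t^2-19*t*z+28*t-12*z^2+12*z); both groups contain (21*t^2-19*t*z+28*t-12*z^2+12*z), so (8*t+4*z-2*m-5) is a factor with cofactor 21*t^2-19*t*z+28*t-12*z^2+12*z.
The cofactor groups again: 21*t^2-19*t*z+28*t-12*z^2+12*z = 7*t*(3*t-4*z+4) + 3*z*(3*t-4*z+4); both groups contain (3*t-4*z+4), giving (7*t+3*z)*(3*t-4*z+4).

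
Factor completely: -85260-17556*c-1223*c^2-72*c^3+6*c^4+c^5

(c+10)*(c+7)*(c-14)*(c^2+3*c+87)

Among the possible rational roots, c = 14 is a root, giving the factor (c-14) and quotient c^4+20*c^3+208*c^2+1689*c+6090.
Continuing, c = -7 is a root, giving the factor (c+7) and quotient c^3+13*c^2+117*c+870.
Next, c = -10 is a root, giving the factor (c+10) and quotient c^2+3*c+87.
The quadratic c^2+3*c+87 has discriminant -339 < 0 and is irreducible over ℤ.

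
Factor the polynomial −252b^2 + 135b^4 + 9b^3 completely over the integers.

Pull out the common factor 9b^2, then factor the remaining trinomial.

9b^2(3b − 4)(5b + 7)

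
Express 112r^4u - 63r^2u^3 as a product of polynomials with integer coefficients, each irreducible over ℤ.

Every term has a factor of 7r^2u. Then 16r^2 - 9u^2 = (4r)² − (3u)².

7r^2u(4r + 3u)(4r - 3u)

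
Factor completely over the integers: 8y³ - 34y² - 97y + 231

(2y - 11)(4y - 7)(y + 3)

Trying the rational-root candidates, y = -3 is a root, so (y + 3) divides it; the quotient is 8y² - 58y + 77.
The remaining quadratic factors as (4y - 7)(2y - 11).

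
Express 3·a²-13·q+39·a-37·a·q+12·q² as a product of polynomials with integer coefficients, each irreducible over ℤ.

(3·a-q)·(a-12·q+13)

Group: a·(3·a-q) + (-12·q+13)·(3·a-q); both groups contain (3·a-q).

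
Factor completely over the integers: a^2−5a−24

(a+3)(a−8)

Two integers with product −24 and sum −5 are −8 and 3.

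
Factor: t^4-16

Substitute u = t^2 to get a quadratic in u, then factor.
t^2-4 is a difference of squares.
t^2+4 is irreducible over ℤ (sum of squares).

(t+2)(t-2)(t^2+4)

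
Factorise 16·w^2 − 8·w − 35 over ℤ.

(4·w + 5)·(4·w − 7)

Need a pair with product 16·(−35) = −560 and sum −8: that's 20 and −28.
Split the middle term: 16·w^2 + 20·w − 28·w − 35 = 4·w·(4·w + 5) − 7·(4·w + 5).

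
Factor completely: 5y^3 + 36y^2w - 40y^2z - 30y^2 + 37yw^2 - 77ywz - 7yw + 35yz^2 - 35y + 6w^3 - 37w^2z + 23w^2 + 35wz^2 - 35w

Group: y(5y^2 + 31yw - 40yz - 30y + 6w^2 - 37wz + 23w + 35z^2 - 35) + w(5y^2 + 31yw - 40yz - 30y + 6w^2 - 37wz + 23w + 35z^2 - 35); both groups contain (5y^2 + 31yw - 40yz - 30y + 6w^2 - 37wz + 23w + 35z^2 - 35), so (y + w) is a factor with cofactor 5y^2 + 31yw - 40yz - 30y + 6w^2 - 37wz + 23w + 35z^2 - 35.
The cofactor groups again: 5y^2 + 31yw - 40yz - 30y + 6w^2 - 37wz + 23w + 35z^2 - 35 = 5y(y + 6w - 7z - 7) + (w - 5z + 5)(y + 6w - 7z - 7); both groups contain (y + 6w - 7z - 7), giving (5y + w - 5z + 5)(y + 6w - 7z - 7).

(y + 6w - 7z - 7)(5y + w - 5z + 5)(y + w)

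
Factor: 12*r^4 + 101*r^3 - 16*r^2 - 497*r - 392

(3*r - 7)*(4*r + 7)*(r + 1)*(r + 8)

Among the possible rational roots, r = 7/3 is a root, so (3*r - 7) is a factor; dividing leaves 4*r^3 + 43*r^2 + 95*r + 56.
Continuing, r = -7/4 is a root, giving the factor (4*r + 7) and quotient r^2 + 9*r + 8.
The remaining quadratic factors as (r + 8)(r + 1).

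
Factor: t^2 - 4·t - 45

(t + 5)·(t - 9)

Two integers with product -45 and sum -4 are -9 and 5.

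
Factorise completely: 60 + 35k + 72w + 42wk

(6w + 5)(7k + 12)

Group as (42wk + 72w) + (35k + 60) = 6w(7k + 12) + 5(7k + 12).
Both groups share the factor (7k + 12).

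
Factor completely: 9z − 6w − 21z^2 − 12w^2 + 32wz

−(2w − 3z)(6w − 7z + 3)

Group: −2w(6w − 7z + 3) + 3z(6w − 7z + 3); both groups contain (6w − 7z + 3).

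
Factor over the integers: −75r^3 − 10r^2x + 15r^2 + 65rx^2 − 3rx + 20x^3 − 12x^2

−(15r + 5x − 3)(5r + 4x)(r − x)

Group: r(−75r^2 − 85rx + 15r − 20x^2 + 12x) − x(−75r^2 − 85rx + 15r − 20x^2 + 12x); both groups contain (−75r^2 − 85rx + 15r − 20x^2 + 12x), so (r − x) is a factor with cofactor −75r^2 − 85rx + 15r − 20x^2 + 12x.
The cofactor groups again: −75r^2 − 85rx + 15r − 20x^2 + 12x = −15r(5r + 4x) + (−5x + 3)(5r + 4x); both groups contain (5r + 4x), giving −(15r + 5x − 3)(5r + 4x).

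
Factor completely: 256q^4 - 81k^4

(4q - 3k)(4q + 3k)(16q^2 + 9k^2)

(4q)⁴ − (3k)⁴ = ((4q)² − (3k)²)((4q)² + (3k)²); the first factor splits again, the second (16q^2 + 9k^2) is irreducible.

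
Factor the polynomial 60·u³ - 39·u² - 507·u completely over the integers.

Pull out the common factor 3·u, then factor the remaining trinomial.

3·u·(4·u - 13)·(5·u + 13)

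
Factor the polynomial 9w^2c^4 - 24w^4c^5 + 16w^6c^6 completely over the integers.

c^4w^2(4w^2c - 3)^2

Factor out w^2c^4 first: what remains is 16w^4c^2 - 24w^2c + 9.
Recognize a perfect-square trinomial with the parts 4w^2c and 3.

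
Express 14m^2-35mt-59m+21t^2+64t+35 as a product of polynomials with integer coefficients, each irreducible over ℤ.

Group: 7m(2m-3t-7) + (-7t-5)(2m-3t-7); both groups contain (2m-3t-7).

(2m-3t-7)(7m-7t-5)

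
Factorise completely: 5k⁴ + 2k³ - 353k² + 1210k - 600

(5k - 3)(k + 10)(k - 4)(k - 5)

Trying the rational-root candidates, k = 4 is a root, giving the factor (k - 4) and quotient 5k³ + 22k² - 265k + 150.
Then k = 5 is a root, giving the factor (k - 5) and quotient 5k² + 47k - 30.
The remaining quadratic factors as (5k - 3)(k + 10).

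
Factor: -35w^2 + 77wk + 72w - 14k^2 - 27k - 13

-(7w - 14k - 13)(5w - k - 1)

Group: -5w(7w - 14k - 13) + (k + 1)(7w - 14k - 13); both groups contain (7w - 14k - 13).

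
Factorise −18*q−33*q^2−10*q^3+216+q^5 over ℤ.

(q+3)*(q−2)*(q−4)*(q^2+3*q+9)

By the rational root theorem, q = 4 is a root, so (q−4) is a factor; dividing leaves q^4+4*q^3+6*q^2−9*q−54.
Then q = −3 is a root, so (q+3) is a factor; dividing leaves q^3+q^2+3*q−18.
Next, q = 2 is a root, so (q−2) is a factor; dividing leaves q^2+3*q+9.
The quadratic q^2+3*q+9 has discriminant −27 < 0 and is irreducible over ℤ.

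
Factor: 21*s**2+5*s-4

(3*s-1)*(7*s+4)

Need a pair with product 21·(-4) = -84 and sum 5: that's -7 and 12.
Split the middle term: 21*s**2-7*s + 12*s-4 = 7*s*(3*s-1) + 4*(3*s-1).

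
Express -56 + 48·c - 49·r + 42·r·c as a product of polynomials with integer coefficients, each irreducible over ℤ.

(6·c - 7)·(7·r + 8)

Group as (42·r·c - 49·r) + (48·c - 56) = 7·r·(6·c - 7) + 8·(6·c - 7).
Both groups share the factor (6·c - 7).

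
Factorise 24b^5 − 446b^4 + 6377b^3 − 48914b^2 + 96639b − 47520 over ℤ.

(4b − 3)(6b − 11)(b − 9)(b^2 − 7b + 160)

By the rational root theorem, b = 9 is a root, giving the factor (b − 9) and quotient 24b^4 − 230b^3 + 4307b^2 − 10151b + 5280.
Continuing, b = 3/4 is a root, so (4b − 3) divides it; the quotient is 6b^3 − 53b^2 + 1037b − 1760.
Continuing, b = 11/6 is a root, so (6b − 11) divides it; the quotient is b^2 − 7b + 160.
The quadratic b^2 − 7b + 160 has discriminant −591 < 0 and is irreducible over ℤ.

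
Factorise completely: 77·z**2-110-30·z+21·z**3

Group as (21·z**3-30·z) + (77·z**2-110) = 3·z·(7·z**2-10) + 11·(7·z**2-10).
Both groups share the factor (7·z**2-10).

(3·z+11)·(7·z**2-10)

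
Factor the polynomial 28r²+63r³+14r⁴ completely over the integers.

7r²(2r+1)(r+4)

Pull out the common factor 7r², then factor the remaining trinomial.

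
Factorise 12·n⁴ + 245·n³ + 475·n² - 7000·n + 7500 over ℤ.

Trying the rational-root candidates, n = -10 is a root, giving the factor (n + 10) and quotient 12·n³ + 125·n² - 775·n + 750.
Next, n = 5/4 is a root, giving the factor (4·n - 5) and quotient 3·n² + 35·n - 150.
The remaining quadratic factors as (3·n - 10)(n + 15).

(3·n - 10)·(4·n - 5)·(n + 10)·(n + 15)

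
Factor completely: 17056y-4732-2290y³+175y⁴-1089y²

Among the possible rational roots, y = 13 is a root, so (y-13) divides it; the quotient is 175y³-15y²-1284y+364.
Then y = 13/5 is a root, so (5y-13) is a factor; dividing leaves 35y²+88y-28.
The remaining quadratic factors as (5y+14)(7y-2).

(5y+14)(5y-13)(7y-2)(y-13)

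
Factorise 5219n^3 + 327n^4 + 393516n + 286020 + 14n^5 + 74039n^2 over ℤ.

Among the possible rational roots, n = −14 is a root, so (n + 14) divides it; the quotient is 14n^4 + 131n^3 + 3385n^2 + 26649n + 20430.
Then n = −15/2 is a root, giving the factor (2n + 15) and quotient 7n^3 + 13n^2 + 1595n + 1362.
Next, n = −6/7 is a root, so (7n + 6) divides it; the quotient is n^2 + n + 227.
The quadratic n^2 + n + 227 has discriminant −907 < 0 and is irreducible over ℤ.

(2n + 15)(7n + 6)(n + 14)(n^2 + n + 227)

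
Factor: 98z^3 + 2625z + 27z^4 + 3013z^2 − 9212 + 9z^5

(3z + 7)(3z − 4)(z + 7)(z^2 − 5z + 47)

By the rational root theorem, z = −7 is a root, so (z + 7) divides it; the quotient is 9z^4 − 36z^3 + 350z^2 + 563z − 1316.
Next, z = −7/3 is a root, giving the factor (3z + 7) and quotient 3z^3 − 19z^2 + 161z − 188.
Continuing, z = 4/3 is a root, so (3z − 4) is a factor; dividing leaves z^2 − 5z + 47.
The quadratic z^2 − 5z + 47 has discriminant −163 < 0 and is irreducible over ℤ.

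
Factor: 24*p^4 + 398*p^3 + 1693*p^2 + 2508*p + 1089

(4*p + 3)*(6*p + 11)*(p + 11)*(p + 3)

Among the possible rational roots, p = -3 is a root, giving the factor (p + 3) and quotient 24*p^3 + 326*p^2 + 715*p + 363.
Continuing, p = -11 is a root, so (p + 11) is a factor; dividing leaves 24*p^2 + 62*p + 33.
The remaining quadratic factors as (4*p + 3)(6*p + 11).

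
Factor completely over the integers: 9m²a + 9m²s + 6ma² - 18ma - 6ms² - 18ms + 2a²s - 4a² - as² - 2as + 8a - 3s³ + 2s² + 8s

(3m + 2a - 3s - 4)(3m + s - 2)(a + s)

Group: a(9m² + 6ma - 6ms - 18m + 2as - 4a - 3s² + 2s + 8) + s(9m² + 6ma - 6ms - 18m + 2as - 4a - 3s² + 2s + 8); both groups contain (9m² + 6ma - 6ms - 18m + 2as - 4a - 3s² + 2s + 8), so (a + s) is a factor with cofactor 9m² + 6ma - 6ms - 18m + 2as - 4a - 3s² + 2s + 8.
The cofactor groups again: 9m² + 6ma - 6ms - 18m + 2as - 4a - 3s² + 2s + 8 = 3m(3m + s - 2) + (2a - 3s - 4)(3m + s - 2); both groups contain (3m + s - 2), giving (3m + 2a - 3s - 4)(3m + s - 2).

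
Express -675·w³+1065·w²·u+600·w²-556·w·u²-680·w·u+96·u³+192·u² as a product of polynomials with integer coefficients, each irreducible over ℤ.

-(5·w-3·u)·(9·w-4·u-8)·(15·w-8·u)

Group: 5·w·(-135·w²+132·w·u+120·w-32·u²-64·u) - 3·u·(-135·w²+132·w·u+120·w-32·u²-64·u); both groups contain (-135·w²+132·w·u+120·w-32·u²-64·u), so (5·w-3·u) is a factor with cofactor -135·w²+132·w·u+120·w-32·u²-64·u.
The cofactor groups again: -135·w²+132·w·u+120·w-32·u²-64·u = -15·w·(9·w-4·u-8) + 8·u·(9·w-4·u-8); both groups contain (9·w-4·u-8), giving -(15·w-8·u)·(9·w-4·u-8).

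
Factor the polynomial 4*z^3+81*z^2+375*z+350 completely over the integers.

(4*z+5)*(z+14)*(z+5)

By the rational root theorem, z = -14 is a root, so (z+14) divides it; the quotient is 4*z^2+25*z+25.
The remaining quadratic factors as (4*z+5)(z+5).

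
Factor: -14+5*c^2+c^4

Substitute u = c^2 to get a quadratic in u, then factor.
c^2+7 is irreducible over ℤ (always positive, so no real roots).
c^2-2 is irreducible over ℤ (2 is not a perfect square).

(c^2+7)*(c^2-2)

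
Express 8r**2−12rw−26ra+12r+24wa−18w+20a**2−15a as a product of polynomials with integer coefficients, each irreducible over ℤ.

(2r−4a+3)(4r−6w−5a)

Group: 4r(2r−4a+3) + (−6w−5a)(2r−4a+3); both groups contain (2r−4a+3).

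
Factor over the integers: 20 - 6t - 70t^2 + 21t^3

(3t - 10)(7t^2 - 2)

Group as (21t^3 - 6t) + (-70t^2 + 20) = 3t(7t^2 - 2) - 10(7t^2 - 2).
Both groups share the factor (7t^2 - 2).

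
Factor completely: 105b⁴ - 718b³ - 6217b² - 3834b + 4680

By the rational root theorem, b = 3/5 is a root, so (5b - 3) divides it; the quotient is 21b³ - 131b² - 1322b - 1560.
Next, b = 12 is a root, so (b - 12) divides it; the quotient is 21b² + 121b + 130.
The remaining quadratic factors as (3b + 13)(7b + 10).

(3b + 13)(5b - 3)(7b + 10)(b - 12)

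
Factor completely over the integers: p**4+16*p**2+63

(p**2+7)*(p**2+9)

Substitute u = p**2 to get a quadratic in u, then factor.
p**2+9 is irreducible over ℤ (sum of squares).
p**2+7 is irreducible over ℤ (always positive, so no real roots).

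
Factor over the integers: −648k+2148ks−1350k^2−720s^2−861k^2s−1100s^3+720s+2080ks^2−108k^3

−(12k−11s+6)(9k−10s)(k+10s+12)

Group: k(−108k^2+219ks−54k−110s^2+60s) + (10s+12)(−108k^2+219ks−54k−110s^2+60s); both groups contain (−108k^2+219ks−54k−110s^2+60s), so (k+10s+12) is a factor with cofactor −108k^2+219ks−54k−110s^2+60s.
The cofactor groups again: −108k^2+219ks−54k−110s^2+60s = −9k(12k−11s+6) + 10s(12k−11s+6); both groups contain (12k−11s+6), giving −(9k−10s)(12k−11s+6).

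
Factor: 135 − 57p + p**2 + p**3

(p + 9)(p − 3)(p − 5)

Trying the rational-root candidates, p = 5 is a root, so (p − 5) divides it; the quotient is p**2 + 6p − 27.
The remaining quadratic factors as (p − 3)(p + 9).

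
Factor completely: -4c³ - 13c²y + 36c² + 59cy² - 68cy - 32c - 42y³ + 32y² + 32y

-(4c - 7y - 4)(c + 6y - 8)(c - y)

Group: c(-4c² - 17cy + 36c + 42y² - 32y - 32) - y(-4c² - 17cy + 36c + 42y² - 32y - 32); both groups contain (-4c² - 17cy + 36c + 42y² - 32y - 32), so (c - y) is a factor with cofactor -4c² - 17cy + 36c + 42y² - 32y - 32.
The cofactor groups again: -4c² - 17cy + 36c + 42y² - 32y - 32 = -c(4c - 7y - 4) + (-6y + 8)(4c - 7y - 4); both groups contain (4c - 7y - 4), giving -(c + 6y - 8)(4c - 7y - 4).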